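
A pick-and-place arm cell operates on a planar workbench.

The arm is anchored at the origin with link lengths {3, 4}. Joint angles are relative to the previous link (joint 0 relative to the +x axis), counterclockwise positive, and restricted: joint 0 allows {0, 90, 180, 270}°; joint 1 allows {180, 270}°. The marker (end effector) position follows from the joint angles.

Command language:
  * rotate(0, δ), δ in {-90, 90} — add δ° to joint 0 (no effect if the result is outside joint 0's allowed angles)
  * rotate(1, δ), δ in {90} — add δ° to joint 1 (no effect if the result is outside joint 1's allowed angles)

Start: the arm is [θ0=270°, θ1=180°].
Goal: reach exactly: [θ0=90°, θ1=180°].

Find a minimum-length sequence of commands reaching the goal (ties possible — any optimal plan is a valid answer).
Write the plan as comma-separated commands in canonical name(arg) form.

start: [θ0=270°, θ1=180°]
[1] after rotate(0, -90): [θ0=180°, θ1=180°]
[2] after rotate(0, -90): [θ0=90°, θ1=180°]
no 1-step plan works, so 2 is optimal.

rotate(0, -90), rotate(0, -90)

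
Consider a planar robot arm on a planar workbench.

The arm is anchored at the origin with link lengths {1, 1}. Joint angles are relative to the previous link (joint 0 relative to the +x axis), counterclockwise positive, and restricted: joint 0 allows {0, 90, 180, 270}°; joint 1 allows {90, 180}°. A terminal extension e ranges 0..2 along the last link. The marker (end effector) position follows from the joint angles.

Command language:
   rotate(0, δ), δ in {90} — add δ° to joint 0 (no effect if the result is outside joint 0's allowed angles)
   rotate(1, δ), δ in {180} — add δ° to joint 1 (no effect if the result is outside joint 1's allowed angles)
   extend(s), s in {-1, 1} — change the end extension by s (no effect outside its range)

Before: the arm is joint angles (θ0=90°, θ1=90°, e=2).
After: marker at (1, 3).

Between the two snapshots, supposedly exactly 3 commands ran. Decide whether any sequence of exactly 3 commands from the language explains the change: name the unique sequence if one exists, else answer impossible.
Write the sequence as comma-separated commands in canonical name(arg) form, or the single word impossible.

begin: joint angles (θ0=90°, θ1=90°, e=2)
step 1 (rotate(0, 90)): joint angles (θ0=180°, θ1=90°, e=2)
step 2 (rotate(0, 90)): joint angles (θ0=270°, θ1=90°, e=2)
step 3 (rotate(0, 90)): joint angles (θ0=0°, θ1=90°, e=2)
uniquely the one of 64 3-step routes that fits.

rotate(0, 90), rotate(0, 90), rotate(0, 90)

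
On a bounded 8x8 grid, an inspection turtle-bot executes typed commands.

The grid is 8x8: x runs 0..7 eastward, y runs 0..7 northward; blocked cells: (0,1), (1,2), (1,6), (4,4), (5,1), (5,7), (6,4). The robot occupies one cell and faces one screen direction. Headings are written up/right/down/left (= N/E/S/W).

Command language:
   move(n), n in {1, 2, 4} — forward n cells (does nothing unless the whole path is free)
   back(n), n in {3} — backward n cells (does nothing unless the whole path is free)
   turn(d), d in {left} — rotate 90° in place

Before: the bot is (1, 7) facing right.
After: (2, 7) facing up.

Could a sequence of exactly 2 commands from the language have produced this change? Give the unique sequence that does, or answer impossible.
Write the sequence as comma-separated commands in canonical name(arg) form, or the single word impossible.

move(1), turn(left)

key: position moved to (2,7) AND the heading swung to N — translation plus rotation needed
t0: (1, 7) facing right
t=1 move(1) ⇒ (2, 7) facing right
t=2 turn(left) ⇒ (2, 7) facing up
uniquely the one of 25 2-step routes that fits.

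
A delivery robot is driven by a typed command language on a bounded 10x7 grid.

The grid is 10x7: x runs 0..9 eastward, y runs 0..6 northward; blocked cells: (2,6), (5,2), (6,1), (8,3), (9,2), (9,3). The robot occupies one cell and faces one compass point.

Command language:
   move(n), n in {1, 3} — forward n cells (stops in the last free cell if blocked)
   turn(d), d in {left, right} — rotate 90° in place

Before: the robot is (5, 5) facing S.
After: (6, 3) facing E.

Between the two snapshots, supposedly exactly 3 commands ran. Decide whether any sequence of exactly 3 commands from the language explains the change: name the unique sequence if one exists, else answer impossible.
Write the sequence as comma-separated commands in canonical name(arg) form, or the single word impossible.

move(3), turn(left), move(1)

key: order matters: swapping move(3) and move(1) lands elsewhere
begin: (5, 5) facing S
1. move(3) → (5, 3) facing S
2. turn(left) → (5, 3) facing E
3. move(1) → (6, 3) facing E
uniquely the one of 64 3-step routes that fits.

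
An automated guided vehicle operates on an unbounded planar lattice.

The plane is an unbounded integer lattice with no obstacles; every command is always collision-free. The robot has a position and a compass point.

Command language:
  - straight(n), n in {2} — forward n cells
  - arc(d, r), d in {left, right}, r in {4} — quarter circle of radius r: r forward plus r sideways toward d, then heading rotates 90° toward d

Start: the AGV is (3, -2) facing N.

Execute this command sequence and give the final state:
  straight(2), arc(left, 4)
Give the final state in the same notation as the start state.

(-1, 4) facing W

t0: (3, -2) facing N
1. straight(2) → (3, 0) facing N
2. arc(left, 4) → (-1, 4) facing W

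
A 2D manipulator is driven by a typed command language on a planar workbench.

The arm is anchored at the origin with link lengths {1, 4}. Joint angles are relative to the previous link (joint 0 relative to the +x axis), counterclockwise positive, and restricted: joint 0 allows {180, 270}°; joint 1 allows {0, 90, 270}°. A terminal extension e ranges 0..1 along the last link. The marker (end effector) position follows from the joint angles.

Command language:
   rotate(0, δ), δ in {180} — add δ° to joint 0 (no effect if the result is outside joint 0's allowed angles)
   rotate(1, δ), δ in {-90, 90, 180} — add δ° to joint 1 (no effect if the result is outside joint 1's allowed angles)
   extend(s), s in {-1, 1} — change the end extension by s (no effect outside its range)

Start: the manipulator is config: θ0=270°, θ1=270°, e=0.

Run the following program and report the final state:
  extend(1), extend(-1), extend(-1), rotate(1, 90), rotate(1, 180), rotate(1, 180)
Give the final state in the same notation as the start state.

config: θ0=270°, θ1=0°, e=0

t0: config: θ0=270°, θ1=270°, e=0
1. extend(1) → config: θ0=270°, θ1=270°, e=1
2. extend(-1) → config: θ0=270°, θ1=270°, e=0
3. extend(-1) → config: θ0=270°, θ1=270°, e=0
4. rotate(1, 90) → config: θ0=270°, θ1=0°, e=0
5. rotate(1, 180) → config: θ0=270°, θ1=0°, e=0
6. rotate(1, 180) → config: θ0=270°, θ1=0°, e=0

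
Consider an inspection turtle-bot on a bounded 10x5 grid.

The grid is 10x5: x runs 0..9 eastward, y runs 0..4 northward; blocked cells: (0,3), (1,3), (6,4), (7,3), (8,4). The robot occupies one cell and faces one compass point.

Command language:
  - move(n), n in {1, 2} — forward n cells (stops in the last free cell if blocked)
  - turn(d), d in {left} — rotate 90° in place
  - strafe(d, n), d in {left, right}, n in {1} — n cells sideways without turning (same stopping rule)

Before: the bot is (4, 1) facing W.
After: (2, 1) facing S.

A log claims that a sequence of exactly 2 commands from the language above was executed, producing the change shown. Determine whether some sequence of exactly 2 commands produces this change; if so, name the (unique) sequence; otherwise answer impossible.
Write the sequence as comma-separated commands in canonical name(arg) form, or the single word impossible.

key: cell and facing (now S) both changed — the 2 commands mix motion and turning
from: (4, 1) facing W
step 1 (move(2)): (2, 1) facing W
step 2 (turn(left)): (2, 1) facing S
uniquely the one of 25 2-step routes that fits.

move(2), turn(left)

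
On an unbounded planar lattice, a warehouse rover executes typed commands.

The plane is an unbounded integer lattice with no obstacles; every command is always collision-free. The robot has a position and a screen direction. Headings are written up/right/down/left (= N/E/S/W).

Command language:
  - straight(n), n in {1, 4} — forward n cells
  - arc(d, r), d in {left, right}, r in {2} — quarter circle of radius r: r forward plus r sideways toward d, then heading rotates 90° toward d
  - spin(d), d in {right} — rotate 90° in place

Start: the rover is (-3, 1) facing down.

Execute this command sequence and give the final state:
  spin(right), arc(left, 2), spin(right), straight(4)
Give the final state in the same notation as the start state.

(-9, -1) facing left

from: (-3, 1) facing down
step 1 (spin(right)): (-3, 1) facing left
step 2 (arc(left, 2)): (-5, -1) facing down
step 3 (spin(right)): (-5, -1) facing left
step 4 (straight(4)): (-9, -1) facing left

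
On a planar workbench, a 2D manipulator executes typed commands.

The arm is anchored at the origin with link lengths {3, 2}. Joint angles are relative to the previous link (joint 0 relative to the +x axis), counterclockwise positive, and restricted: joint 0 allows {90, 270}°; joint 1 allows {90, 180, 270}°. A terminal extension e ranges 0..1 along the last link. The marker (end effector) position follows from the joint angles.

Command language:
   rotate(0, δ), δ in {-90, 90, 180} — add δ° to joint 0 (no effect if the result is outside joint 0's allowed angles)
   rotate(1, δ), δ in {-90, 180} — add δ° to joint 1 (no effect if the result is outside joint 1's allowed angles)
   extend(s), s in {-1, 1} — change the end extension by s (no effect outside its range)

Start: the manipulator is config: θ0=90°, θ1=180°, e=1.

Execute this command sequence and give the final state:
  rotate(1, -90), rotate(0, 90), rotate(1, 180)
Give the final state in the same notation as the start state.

begin: config: θ0=90°, θ1=180°, e=1
t=1 rotate(1, -90) ⇒ config: θ0=90°, θ1=90°, e=1
t=2 rotate(0, 90) ⇒ config: θ0=90°, θ1=90°, e=1
t=3 rotate(1, 180) ⇒ config: θ0=90°, θ1=270°, e=1

config: θ0=90°, θ1=270°, e=1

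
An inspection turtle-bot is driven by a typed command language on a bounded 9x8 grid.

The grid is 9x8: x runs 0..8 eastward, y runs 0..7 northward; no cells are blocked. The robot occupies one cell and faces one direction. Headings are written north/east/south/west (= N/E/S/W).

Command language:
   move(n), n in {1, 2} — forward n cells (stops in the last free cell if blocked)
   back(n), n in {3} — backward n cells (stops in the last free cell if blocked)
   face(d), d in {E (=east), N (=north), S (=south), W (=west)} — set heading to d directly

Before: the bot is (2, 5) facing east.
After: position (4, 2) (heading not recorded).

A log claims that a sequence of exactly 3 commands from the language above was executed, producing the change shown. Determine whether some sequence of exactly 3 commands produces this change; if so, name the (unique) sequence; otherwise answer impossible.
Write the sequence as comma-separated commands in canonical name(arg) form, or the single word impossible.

key: running back(3) before move(2) would end elsewhere — order is forced
t0: (2, 5) facing east
step 1 (move(2)): (4, 5) facing east
step 2 (face(N)): (4, 5) facing north
step 3 (back(3)): (4, 2) facing north
uniquely the one of 343 3-step routes that fits.

move(2), face(N), back(3)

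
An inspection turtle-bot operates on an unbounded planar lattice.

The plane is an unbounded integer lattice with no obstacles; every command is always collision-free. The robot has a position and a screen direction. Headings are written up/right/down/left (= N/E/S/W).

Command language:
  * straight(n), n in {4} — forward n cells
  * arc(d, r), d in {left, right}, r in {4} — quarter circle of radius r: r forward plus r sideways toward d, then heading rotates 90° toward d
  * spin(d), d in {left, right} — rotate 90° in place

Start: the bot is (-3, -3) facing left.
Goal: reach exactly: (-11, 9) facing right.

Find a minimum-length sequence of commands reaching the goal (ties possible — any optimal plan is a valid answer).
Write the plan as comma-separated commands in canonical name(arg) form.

spin(right), arc(left, 4), straight(4), arc(right, 4), arc(right, 4)

from: (-3, -3) facing left
step 1 (spin(right)): (-3, -3) facing up
step 2 (arc(left, 4)): (-7, 1) facing left
step 3 (straight(4)): (-11, 1) facing left
step 4 (arc(right, 4)): (-15, 5) facing up
step 5 (arc(right, 4)): (-11, 9) facing right
minimal: 5 command(s), checked below 5.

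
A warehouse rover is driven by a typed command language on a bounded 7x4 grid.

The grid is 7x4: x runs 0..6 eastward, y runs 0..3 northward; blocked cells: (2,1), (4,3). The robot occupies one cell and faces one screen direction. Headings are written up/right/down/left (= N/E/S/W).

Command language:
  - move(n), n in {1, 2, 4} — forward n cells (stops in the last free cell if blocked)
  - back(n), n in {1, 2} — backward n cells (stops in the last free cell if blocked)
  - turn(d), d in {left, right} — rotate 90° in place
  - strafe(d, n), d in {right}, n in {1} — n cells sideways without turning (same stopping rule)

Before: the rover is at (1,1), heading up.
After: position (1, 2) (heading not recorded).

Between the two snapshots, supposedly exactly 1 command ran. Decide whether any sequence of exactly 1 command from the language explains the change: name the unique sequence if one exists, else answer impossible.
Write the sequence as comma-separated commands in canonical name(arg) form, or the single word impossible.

move(1)

initial: at (1,1), heading up
step 1 (move(1)): at (1,2), heading up
all 8 alternatives checked — unique.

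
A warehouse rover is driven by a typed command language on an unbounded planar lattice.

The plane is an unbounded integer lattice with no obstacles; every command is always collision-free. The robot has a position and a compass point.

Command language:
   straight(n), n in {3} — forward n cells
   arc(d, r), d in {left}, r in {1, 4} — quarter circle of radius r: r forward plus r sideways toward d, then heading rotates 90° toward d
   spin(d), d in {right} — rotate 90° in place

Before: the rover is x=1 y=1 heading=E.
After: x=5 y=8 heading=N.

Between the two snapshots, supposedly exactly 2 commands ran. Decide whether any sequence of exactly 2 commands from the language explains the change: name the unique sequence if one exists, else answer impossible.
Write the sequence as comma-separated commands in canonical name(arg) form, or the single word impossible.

key: cell and facing (now N) both changed — the 2 commands mix motion and turning
t0: x=1 y=1 heading=E
t=1 arc(left, 4) ⇒ x=5 y=5 heading=N
t=2 straight(3) ⇒ x=5 y=8 heading=N
all 16 alternatives checked — unique.

arc(left, 4), straight(3)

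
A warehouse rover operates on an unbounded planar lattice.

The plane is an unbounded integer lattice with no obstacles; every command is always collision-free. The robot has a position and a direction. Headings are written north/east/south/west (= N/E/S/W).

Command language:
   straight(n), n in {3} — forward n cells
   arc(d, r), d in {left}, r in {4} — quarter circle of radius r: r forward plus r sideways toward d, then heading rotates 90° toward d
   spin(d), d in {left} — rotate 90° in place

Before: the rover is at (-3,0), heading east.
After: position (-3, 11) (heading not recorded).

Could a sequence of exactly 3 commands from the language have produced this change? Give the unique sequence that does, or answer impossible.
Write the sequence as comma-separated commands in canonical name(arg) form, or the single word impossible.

arc(left, 4), straight(3), arc(left, 4)

start: at (-3,0), heading east
1. arc(left, 4) → at (1,4), heading north
2. straight(3) → at (1,7), heading north
3. arc(left, 4) → at (-3,11), heading west
uniquely the one of 27 3-step routes that fits.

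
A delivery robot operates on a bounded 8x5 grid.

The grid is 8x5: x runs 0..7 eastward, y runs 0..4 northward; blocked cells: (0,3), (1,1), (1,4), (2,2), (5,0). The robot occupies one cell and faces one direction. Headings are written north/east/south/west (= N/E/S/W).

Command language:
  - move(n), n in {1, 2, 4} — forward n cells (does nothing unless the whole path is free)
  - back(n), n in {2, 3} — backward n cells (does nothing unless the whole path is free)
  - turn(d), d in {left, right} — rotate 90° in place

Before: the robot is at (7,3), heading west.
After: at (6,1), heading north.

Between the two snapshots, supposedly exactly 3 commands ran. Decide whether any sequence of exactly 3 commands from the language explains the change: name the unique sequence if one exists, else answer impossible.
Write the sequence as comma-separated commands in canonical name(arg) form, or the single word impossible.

move(1), turn(right), back(2)

key: running back(2) before move(1) would end elsewhere — order is forced
start: at (7,3), heading west
step 1 (move(1)): at (6,3), heading west
step 2 (turn(right)): at (6,3), heading north
step 3 (back(2)): at (6,1), heading north
no other 3-command option fits: unique.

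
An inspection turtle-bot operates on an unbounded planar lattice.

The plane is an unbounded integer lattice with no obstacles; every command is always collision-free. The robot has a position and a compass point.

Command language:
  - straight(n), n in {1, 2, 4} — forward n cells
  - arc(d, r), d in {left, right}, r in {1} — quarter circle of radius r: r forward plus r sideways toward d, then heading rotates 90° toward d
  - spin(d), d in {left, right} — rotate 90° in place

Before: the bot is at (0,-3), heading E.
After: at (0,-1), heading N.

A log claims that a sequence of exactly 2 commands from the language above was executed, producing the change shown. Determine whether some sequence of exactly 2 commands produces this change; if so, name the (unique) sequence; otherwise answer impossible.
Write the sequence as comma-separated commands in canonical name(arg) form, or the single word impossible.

key: order matters: swapping spin(left) and straight(2) lands elsewhere
t0: at (0,-3), heading E
step 1 (spin(left)): at (0,-3), heading N
step 2 (straight(2)): at (0,-1), heading N
no rival 2-sequence matches.

spin(left), straight(2)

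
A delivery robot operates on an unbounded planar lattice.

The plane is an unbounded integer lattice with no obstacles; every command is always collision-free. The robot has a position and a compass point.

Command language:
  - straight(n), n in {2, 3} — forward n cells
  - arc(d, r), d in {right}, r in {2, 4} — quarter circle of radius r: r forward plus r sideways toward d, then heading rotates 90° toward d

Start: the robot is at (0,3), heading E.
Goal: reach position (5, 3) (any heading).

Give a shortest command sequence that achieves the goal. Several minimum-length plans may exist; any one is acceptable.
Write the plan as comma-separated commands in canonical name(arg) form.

begin: at (0,3), heading E
t=1 straight(3) ⇒ at (3,3), heading E
t=2 straight(2) ⇒ at (5,3), heading E
minimal: 2 command(s), checked below 2.

straight(3), straight(2)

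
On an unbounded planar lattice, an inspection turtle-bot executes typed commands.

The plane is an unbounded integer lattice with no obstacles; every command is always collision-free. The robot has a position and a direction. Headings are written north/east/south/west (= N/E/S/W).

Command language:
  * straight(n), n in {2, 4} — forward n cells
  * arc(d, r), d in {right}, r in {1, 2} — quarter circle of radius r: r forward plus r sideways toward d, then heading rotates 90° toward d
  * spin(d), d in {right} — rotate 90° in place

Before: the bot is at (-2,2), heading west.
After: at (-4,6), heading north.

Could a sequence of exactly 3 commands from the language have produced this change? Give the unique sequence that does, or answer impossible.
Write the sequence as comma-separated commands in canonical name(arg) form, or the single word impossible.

key: running straight(4) before straight(2) would end elsewhere — order is forced
begin: at (-2,2), heading west
1. straight(2) → at (-4,2), heading west
2. spin(right) → at (-4,2), heading north
3. straight(4) → at (-4,6), heading north
uniquely the one of 125 3-step routes that fits.

straight(2), spin(right), straight(4)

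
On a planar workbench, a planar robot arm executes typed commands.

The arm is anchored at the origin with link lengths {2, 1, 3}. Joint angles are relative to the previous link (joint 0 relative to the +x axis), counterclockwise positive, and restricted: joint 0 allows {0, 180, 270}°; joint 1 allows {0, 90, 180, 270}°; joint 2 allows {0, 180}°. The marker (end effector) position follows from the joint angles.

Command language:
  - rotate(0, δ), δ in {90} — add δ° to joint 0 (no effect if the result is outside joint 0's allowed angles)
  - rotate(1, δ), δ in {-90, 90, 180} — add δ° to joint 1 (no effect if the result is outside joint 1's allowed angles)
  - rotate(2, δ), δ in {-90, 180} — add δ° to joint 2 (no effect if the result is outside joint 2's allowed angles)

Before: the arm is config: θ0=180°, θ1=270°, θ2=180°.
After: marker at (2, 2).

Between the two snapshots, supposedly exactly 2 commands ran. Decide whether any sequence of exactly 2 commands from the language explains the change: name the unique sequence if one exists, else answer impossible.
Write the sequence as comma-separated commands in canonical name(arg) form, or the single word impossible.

t0: config: θ0=180°, θ1=270°, θ2=180°
1. rotate(0, 90) → config: θ0=270°, θ1=270°, θ2=180°
2. rotate(0, 90) → config: θ0=0°, θ1=270°, θ2=180°
all 36 alternatives checked — unique.

rotate(0, 90), rotate(0, 90)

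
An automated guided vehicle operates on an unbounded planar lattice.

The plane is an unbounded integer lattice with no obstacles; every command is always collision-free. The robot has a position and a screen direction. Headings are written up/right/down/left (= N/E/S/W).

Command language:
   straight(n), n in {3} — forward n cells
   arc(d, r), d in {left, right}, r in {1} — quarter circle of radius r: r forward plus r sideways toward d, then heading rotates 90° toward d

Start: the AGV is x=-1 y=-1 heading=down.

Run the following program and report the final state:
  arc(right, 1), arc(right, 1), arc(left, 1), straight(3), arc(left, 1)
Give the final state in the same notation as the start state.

initial: x=-1 y=-1 heading=down
t=1 arc(right, 1) ⇒ x=-2 y=-2 heading=left
t=2 arc(right, 1) ⇒ x=-3 y=-1 heading=up
t=3 arc(left, 1) ⇒ x=-4 y=0 heading=left
t=4 straight(3) ⇒ x=-7 y=0 heading=left
t=5 arc(left, 1) ⇒ x=-8 y=-1 heading=down

x=-8 y=-1 heading=down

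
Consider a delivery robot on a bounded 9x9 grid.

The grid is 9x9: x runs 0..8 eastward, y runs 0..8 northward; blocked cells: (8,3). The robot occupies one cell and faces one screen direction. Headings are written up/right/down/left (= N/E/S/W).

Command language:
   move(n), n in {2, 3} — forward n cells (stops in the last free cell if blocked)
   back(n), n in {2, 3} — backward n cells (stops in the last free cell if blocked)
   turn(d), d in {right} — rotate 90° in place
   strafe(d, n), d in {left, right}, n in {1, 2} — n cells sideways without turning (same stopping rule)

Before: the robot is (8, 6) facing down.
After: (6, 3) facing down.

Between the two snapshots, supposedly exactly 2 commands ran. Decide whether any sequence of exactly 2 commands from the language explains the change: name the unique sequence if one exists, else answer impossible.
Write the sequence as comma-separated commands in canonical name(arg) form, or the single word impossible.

strafe(right, 2), move(3)

key: still facing S at the end — nothing in the sequence rotates
initial: (8, 6) facing down
t=1 strafe(right, 2) ⇒ (6, 6) facing down
t=2 move(3) ⇒ (6, 3) facing down
no other 2-command option fits: unique.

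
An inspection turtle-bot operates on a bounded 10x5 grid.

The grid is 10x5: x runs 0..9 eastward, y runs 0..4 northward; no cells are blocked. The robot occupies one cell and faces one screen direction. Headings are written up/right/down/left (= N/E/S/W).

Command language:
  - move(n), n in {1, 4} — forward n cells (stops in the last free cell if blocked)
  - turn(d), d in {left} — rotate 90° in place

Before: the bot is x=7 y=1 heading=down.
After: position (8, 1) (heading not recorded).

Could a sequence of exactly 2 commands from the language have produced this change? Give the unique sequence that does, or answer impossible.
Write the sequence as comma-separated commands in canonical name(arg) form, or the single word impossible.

key: order matters: swapping turn(left) and move(1) lands elsewhere
start: x=7 y=1 heading=down
[1] after turn(left): x=7 y=1 heading=right
[2] after move(1): x=8 y=1 heading=right
all 9 alternatives checked — unique.

turn(left), move(1)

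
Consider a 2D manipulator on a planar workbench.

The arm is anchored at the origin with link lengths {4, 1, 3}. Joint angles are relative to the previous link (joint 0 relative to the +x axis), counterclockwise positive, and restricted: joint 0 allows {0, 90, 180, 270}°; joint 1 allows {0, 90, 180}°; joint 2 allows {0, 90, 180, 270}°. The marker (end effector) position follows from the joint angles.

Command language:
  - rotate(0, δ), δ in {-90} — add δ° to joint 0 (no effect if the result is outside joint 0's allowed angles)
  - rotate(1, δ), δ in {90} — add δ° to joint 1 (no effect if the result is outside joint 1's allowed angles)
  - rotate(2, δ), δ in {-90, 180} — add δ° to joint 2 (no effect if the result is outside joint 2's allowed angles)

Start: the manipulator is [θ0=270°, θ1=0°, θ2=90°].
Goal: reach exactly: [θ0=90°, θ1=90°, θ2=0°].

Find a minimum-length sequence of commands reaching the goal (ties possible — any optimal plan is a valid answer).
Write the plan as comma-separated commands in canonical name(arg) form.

rotate(0, -90), rotate(0, -90), rotate(1, 90), rotate(2, -90)

from: [θ0=270°, θ1=0°, θ2=90°]
[1] after rotate(0, -90): [θ0=180°, θ1=0°, θ2=90°]
[2] after rotate(0, -90): [θ0=90°, θ1=0°, θ2=90°]
[3] after rotate(1, 90): [θ0=90°, θ1=90°, θ2=90°]
[4] after rotate(2, -90): [θ0=90°, θ1=90°, θ2=0°]
minimal: 4 command(s), checked below 4.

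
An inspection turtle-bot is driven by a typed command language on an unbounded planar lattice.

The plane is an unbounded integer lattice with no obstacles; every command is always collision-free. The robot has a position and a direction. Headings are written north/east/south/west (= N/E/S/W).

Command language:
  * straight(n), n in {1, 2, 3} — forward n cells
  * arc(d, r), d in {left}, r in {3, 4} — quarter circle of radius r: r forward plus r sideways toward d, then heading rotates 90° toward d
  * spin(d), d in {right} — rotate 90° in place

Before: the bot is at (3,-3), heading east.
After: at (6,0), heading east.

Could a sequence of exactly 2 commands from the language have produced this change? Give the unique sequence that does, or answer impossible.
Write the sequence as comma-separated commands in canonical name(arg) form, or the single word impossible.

key: running spin(right) before arc(left, 3) would end elsewhere — order is forced
start: at (3,-3), heading east
1. arc(left, 3) → at (6,0), heading north
2. spin(right) → at (6,0), heading east
uniquely the one of 36 2-step routes that fits.

arc(left, 3), spin(right)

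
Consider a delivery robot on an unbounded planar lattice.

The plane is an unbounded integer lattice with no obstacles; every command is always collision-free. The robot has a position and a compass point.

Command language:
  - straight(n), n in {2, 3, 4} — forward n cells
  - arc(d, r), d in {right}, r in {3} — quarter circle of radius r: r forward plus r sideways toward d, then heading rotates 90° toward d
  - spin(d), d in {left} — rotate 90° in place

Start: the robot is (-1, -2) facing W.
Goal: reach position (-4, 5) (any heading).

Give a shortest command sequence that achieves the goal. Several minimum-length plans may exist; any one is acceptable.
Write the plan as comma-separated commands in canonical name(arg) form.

arc(right, 3), straight(4)

initial: (-1, -2) facing W
step 1 (arc(right, 3)): (-4, 1) facing N
step 2 (straight(4)): (-4, 5) facing N
shorter routes all fall short; 2 is best.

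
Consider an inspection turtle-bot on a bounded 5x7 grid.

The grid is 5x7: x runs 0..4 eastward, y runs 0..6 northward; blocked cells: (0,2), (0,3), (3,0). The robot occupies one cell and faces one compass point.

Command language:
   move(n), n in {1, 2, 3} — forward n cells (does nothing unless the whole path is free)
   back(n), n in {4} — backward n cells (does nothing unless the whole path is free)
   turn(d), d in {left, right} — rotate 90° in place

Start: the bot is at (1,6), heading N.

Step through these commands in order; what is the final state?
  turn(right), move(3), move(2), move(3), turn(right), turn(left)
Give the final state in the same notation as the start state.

from: at (1,6), heading N
[1] after turn(right): at (1,6), heading E
[2] after move(3): at (4,6), heading E
[3] after move(2): at (4,6), heading E
[4] after move(3): at (4,6), heading E
[5] after turn(right): at (4,6), heading S
[6] after turn(left): at (4,6), heading E

at (4,6), heading E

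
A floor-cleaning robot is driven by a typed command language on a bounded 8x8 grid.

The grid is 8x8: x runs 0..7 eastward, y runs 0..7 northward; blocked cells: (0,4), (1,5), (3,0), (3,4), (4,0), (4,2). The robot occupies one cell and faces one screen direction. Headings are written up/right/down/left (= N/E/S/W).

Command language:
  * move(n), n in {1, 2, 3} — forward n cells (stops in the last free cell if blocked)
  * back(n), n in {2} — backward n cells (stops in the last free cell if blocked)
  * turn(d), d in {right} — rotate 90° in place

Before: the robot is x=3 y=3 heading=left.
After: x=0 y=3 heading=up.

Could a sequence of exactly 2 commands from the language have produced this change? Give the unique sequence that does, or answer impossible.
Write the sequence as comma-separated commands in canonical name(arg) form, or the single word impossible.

key: order matters: swapping move(3) and turn(right) lands elsewhere
start: x=3 y=3 heading=left
step 1 (move(3)): x=0 y=3 heading=left
step 2 (turn(right)): x=0 y=3 heading=up
no other 2-command option fits: unique.

move(3), turn(right)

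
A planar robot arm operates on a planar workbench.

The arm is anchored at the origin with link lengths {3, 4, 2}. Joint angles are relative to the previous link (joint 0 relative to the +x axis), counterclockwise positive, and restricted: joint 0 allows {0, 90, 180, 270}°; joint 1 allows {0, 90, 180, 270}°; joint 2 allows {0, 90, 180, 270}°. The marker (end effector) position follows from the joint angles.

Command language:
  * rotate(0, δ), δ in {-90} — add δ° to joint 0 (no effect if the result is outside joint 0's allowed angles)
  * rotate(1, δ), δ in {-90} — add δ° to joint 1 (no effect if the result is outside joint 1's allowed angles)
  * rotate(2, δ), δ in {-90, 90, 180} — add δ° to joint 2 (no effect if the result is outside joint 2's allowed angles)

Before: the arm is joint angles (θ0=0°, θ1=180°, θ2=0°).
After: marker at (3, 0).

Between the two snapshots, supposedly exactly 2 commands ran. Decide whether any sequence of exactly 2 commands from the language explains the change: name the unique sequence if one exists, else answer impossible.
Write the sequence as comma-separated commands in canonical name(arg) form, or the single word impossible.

rotate(0, -90), rotate(0, -90)

start: joint angles (θ0=0°, θ1=180°, θ2=0°)
t=1 rotate(0, -90) ⇒ joint angles (θ0=270°, θ1=180°, θ2=0°)
t=2 rotate(0, -90) ⇒ joint angles (θ0=180°, θ1=180°, θ2=0°)
uniquely the one of 25 2-step routes that fits.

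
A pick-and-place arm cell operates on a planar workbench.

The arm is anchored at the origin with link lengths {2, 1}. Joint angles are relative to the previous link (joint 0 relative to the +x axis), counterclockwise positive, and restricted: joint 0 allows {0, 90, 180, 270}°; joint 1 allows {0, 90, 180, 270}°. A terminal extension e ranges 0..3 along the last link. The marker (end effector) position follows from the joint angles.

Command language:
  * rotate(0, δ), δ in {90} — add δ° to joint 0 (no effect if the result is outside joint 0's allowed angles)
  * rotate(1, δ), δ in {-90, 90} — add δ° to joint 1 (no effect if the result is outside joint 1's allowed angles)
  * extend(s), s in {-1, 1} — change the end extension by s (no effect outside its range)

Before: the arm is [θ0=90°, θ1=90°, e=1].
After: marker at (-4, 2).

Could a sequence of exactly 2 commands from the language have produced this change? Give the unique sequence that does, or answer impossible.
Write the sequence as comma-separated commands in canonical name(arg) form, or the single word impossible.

extend(1), extend(1)

from: [θ0=90°, θ1=90°, e=1]
[1] after extend(1): [θ0=90°, θ1=90°, e=2]
[2] after extend(1): [θ0=90°, θ1=90°, e=3]
all 25 alternatives checked — unique.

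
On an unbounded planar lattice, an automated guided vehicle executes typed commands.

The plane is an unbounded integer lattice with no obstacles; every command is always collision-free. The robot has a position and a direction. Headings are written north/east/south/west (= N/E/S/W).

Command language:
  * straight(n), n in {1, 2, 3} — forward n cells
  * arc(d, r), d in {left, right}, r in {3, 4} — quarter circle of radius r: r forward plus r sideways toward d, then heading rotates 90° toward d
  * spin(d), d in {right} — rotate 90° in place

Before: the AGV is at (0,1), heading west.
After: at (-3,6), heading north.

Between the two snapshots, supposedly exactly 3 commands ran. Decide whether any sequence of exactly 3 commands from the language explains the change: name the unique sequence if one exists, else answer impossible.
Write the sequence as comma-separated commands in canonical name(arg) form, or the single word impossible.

key: running straight(1) before arc(right, 3) would end elsewhere — order is forced
t0: at (0,1), heading west
t=1 arc(right, 3) ⇒ at (-3,4), heading north
t=2 straight(1) ⇒ at (-3,5), heading north
t=3 straight(1) ⇒ at (-3,6), heading north
uniquely the one of 512 3-step routes that fits.

arc(right, 3), straight(1), straight(1)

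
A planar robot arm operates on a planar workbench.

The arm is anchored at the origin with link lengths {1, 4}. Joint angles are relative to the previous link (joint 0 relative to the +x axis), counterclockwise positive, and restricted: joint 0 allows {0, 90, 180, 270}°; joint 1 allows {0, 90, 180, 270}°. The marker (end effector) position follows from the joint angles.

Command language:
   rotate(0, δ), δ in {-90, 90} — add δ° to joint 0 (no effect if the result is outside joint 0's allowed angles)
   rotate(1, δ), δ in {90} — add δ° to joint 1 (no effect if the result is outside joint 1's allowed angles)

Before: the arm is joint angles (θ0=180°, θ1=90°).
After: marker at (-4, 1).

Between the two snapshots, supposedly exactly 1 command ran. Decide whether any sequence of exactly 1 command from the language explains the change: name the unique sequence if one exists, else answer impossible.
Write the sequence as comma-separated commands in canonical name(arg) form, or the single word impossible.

start: joint angles (θ0=180°, θ1=90°)
step 1 (rotate(0, -90)): joint angles (θ0=90°, θ1=90°)
all 3 alternatives checked — unique.

rotate(0, -90)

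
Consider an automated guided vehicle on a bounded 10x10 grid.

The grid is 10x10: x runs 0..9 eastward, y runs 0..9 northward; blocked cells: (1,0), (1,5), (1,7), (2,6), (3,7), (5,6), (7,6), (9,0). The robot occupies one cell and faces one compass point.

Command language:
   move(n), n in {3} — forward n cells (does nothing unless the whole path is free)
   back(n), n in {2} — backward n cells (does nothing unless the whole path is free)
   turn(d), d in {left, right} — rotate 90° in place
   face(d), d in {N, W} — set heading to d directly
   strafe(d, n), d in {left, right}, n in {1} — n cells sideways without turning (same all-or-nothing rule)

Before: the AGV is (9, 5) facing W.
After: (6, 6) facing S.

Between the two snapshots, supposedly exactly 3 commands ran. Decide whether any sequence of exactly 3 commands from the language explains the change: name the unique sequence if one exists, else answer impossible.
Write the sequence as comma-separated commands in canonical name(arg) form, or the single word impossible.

move(3), strafe(right, 1), turn(left)

key: position moved to (6,6) AND the heading swung to S — translation plus rotation needed
initial: (9, 5) facing W
[1] after move(3): (6, 5) facing W
[2] after strafe(right, 1): (6, 6) facing W
[3] after turn(left): (6, 6) facing S
all 512 alternatives checked — unique.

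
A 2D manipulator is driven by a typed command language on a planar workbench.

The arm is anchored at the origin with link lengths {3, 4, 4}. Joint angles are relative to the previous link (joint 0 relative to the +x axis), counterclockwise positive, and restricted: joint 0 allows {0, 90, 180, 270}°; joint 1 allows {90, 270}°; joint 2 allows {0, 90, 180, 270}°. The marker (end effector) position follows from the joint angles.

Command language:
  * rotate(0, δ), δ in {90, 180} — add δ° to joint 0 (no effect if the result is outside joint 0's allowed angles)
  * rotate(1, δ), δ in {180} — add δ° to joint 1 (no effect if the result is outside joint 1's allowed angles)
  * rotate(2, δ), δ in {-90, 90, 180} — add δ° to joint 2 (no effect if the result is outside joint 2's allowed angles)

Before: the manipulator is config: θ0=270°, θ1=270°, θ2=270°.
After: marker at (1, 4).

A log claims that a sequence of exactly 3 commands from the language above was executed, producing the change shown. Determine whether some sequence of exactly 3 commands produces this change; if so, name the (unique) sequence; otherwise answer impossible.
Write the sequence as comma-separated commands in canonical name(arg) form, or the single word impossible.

initial: config: θ0=270°, θ1=270°, θ2=270°
step 1 (rotate(0, 90)): config: θ0=0°, θ1=270°, θ2=270°
step 2 (rotate(0, 90)): config: θ0=90°, θ1=270°, θ2=270°
step 3 (rotate(0, 90)): config: θ0=180°, θ1=270°, θ2=270°
all 216 alternatives checked — unique.

rotate(0, 90), rotate(0, 90), rotate(0, 90)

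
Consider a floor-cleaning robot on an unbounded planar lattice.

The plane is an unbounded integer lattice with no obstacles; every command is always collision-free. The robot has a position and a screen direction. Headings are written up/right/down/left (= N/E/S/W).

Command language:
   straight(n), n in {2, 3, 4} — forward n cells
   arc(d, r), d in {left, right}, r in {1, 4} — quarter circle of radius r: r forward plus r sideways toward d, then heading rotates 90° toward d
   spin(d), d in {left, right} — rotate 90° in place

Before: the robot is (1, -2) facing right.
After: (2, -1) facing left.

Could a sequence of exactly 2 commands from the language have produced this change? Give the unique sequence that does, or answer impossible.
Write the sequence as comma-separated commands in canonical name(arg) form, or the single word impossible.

arc(left, 1), spin(left)

key: running spin(left) before arc(left, 1) would end elsewhere — order is forced
initial: (1, -2) facing right
[1] after arc(left, 1): (2, -1) facing up
[2] after spin(left): (2, -1) facing left
all 81 alternatives checked — unique.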